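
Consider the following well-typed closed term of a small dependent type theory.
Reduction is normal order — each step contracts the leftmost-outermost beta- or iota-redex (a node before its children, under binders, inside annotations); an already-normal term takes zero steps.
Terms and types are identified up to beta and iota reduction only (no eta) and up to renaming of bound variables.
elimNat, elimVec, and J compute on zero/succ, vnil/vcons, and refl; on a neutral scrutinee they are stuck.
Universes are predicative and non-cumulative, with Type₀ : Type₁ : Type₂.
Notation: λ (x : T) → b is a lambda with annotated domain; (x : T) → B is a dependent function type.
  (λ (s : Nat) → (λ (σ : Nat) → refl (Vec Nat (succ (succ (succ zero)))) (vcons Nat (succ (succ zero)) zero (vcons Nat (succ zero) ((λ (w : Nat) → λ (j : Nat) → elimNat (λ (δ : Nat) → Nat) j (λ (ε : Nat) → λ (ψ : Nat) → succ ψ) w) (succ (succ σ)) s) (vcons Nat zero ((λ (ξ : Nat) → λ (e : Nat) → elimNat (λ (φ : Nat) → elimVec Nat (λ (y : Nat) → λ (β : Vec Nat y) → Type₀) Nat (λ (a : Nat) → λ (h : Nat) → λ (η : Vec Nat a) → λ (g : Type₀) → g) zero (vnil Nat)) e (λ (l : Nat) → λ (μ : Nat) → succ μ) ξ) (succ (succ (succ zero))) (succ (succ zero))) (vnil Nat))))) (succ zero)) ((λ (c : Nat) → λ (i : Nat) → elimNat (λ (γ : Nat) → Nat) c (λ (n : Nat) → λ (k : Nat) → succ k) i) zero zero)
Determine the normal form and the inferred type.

normal form:
  refl (Vec Nat (succ (succ (succ zero)))) (vcons Nat (succ (succ zero)) zero (vcons Nat (succ zero) (succ (succ (succ zero))) (vcons Nat zero (succ (succ (succ (succ (succ zero))))) (vnil Nat))))
the term's type:
  Eq (Vec Nat (succ (succ (succ zero)))) (vcons Nat (succ (succ zero)) zero (vcons Nat (succ zero) (succ (succ (succ zero))) (vcons Nat zero (succ (succ (succ (succ (succ zero))))) (vnil Nat)))) (vcons Nat (succ (succ zero)) zero (vcons Nat (succ zero) (succ (succ (succ zero))) (vcons Nat zero (succ (succ (succ (succ (succ zero))))) (vnil Nat))))


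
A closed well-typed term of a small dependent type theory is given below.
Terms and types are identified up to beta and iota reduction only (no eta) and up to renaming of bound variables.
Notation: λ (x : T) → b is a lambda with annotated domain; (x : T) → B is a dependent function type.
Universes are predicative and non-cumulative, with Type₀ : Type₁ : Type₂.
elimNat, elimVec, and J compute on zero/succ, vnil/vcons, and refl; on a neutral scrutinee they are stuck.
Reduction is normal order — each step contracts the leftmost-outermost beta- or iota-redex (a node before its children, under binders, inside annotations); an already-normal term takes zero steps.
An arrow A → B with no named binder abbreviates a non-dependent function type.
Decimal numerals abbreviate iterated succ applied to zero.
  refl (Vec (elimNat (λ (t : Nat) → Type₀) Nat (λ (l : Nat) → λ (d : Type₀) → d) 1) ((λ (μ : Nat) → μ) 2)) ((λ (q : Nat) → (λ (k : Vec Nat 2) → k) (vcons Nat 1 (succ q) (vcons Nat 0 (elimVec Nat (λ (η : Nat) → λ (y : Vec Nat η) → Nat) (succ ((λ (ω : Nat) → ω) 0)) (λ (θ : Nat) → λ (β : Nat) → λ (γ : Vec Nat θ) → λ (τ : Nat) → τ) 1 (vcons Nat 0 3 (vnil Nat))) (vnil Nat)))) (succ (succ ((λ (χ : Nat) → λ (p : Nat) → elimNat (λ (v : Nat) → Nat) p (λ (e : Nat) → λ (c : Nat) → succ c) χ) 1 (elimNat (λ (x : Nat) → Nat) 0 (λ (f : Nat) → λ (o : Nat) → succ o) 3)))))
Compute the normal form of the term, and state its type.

reduced normal form:
  refl (Vec Nat 2) (vcons Nat 1 7 (vcons Nat 0 1 (vnil Nat)))
the term's type:
  Eq (Vec Nat 2) (vcons Nat 1 7 (vcons Nat 0 1 (vnil Nat))) (vcons Nat 1 7 (vcons Nat 0 1 (vnil Nat)))
observation: the first redex contracted is an elimNat iota-redex; the normal form is reached in 30 normal-order steps.


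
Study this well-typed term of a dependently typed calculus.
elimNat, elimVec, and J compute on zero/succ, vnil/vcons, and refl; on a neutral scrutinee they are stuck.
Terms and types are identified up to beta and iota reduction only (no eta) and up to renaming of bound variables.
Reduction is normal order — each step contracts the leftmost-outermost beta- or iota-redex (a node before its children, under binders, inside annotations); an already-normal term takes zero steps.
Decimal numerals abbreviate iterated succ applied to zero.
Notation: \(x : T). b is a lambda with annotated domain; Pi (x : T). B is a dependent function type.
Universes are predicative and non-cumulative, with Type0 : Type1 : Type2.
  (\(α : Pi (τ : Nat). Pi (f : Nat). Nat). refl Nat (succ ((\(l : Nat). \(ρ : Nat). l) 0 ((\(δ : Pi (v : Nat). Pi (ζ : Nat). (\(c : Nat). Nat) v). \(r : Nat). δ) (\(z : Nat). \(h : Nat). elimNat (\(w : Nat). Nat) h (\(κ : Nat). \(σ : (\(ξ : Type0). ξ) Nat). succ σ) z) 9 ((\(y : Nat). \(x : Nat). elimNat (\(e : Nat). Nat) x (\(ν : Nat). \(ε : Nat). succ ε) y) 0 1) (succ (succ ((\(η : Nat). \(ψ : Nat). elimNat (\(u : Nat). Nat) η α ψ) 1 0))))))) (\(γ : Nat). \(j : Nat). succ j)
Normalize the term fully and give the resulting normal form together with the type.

normal form:
  refl Nat 1
type:
  Eq Nat 1 1
observation: 3 normal-order steps normalize the term, beginning with a beta-redex.


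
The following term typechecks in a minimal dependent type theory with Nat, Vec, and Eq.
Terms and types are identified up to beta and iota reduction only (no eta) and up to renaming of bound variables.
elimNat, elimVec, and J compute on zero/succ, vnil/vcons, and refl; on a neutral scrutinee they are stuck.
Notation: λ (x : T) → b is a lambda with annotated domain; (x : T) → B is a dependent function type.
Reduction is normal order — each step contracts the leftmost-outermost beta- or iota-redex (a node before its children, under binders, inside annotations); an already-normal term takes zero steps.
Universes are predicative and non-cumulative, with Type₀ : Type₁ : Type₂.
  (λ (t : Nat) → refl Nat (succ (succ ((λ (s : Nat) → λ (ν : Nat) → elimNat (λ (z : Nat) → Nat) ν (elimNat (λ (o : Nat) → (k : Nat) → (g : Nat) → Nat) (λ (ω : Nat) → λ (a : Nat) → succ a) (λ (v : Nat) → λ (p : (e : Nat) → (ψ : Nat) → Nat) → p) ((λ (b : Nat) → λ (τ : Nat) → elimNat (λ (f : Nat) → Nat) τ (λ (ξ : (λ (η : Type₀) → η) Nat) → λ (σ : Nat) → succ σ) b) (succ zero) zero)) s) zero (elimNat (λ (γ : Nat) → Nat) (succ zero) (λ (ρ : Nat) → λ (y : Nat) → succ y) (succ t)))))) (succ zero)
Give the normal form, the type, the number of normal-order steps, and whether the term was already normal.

reduced normal form:
  refl Nat (succ (succ (succ (succ (succ zero)))))
the term's type:
  Eq Nat (succ (succ (succ (succ (succ zero))))) (succ (succ (succ (succ (succ zero)))))
steps to reach normal form (normal order): 11
started in normal form: no
first redex: a beta-redex


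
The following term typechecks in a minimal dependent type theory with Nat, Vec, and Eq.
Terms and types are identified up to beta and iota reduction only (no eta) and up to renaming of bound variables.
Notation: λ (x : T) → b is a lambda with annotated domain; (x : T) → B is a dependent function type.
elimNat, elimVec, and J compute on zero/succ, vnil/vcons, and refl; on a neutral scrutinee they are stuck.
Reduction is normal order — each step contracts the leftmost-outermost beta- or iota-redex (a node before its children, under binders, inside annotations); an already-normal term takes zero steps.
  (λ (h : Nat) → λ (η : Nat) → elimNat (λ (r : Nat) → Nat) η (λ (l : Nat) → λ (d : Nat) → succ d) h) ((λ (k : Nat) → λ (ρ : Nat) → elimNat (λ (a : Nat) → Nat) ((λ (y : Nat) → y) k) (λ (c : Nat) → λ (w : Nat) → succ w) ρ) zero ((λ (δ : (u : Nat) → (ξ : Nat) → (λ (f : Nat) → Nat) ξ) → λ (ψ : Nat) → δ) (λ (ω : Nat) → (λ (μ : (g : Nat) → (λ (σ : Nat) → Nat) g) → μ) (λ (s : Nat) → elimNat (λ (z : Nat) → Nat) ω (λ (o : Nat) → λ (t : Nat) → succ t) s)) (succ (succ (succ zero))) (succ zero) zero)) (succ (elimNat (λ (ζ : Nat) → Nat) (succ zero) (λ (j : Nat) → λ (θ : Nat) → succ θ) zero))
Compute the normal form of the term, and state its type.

normal form:
  succ (succ (succ zero))
type:
  Nat


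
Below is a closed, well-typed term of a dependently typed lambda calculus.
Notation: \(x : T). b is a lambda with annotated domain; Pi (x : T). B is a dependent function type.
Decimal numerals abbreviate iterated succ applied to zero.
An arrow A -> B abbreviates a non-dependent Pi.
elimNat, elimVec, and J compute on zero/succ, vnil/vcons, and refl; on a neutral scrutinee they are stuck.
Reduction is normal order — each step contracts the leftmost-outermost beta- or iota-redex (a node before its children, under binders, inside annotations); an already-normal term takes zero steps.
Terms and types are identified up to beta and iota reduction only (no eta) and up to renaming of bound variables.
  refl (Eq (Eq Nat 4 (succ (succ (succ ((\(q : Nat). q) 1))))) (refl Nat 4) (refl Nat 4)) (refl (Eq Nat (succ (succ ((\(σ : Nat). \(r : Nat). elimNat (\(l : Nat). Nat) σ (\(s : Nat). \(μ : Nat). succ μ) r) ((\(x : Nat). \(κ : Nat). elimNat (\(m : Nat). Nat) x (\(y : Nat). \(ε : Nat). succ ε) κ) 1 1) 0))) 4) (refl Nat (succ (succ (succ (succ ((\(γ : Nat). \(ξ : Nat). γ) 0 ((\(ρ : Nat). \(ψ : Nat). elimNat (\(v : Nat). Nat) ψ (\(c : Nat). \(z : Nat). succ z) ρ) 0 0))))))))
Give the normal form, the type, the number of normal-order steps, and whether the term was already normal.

resulting normal form:
  refl (Eq (Eq Nat 4 4) (refl Nat 4) (refl Nat 4)) (refl (Eq Nat 4 4) (refl Nat 4))
the term's type:
  Eq (Eq (Eq Nat 4 4) (refl Nat 4) (refl Nat 4)) (refl (Eq Nat 4 4) (refl Nat 4)) (refl (Eq Nat 4 4) (refl Nat 4))
steps to reach normal form (normal order): 12
already normal: no
first redex: a beta-redex


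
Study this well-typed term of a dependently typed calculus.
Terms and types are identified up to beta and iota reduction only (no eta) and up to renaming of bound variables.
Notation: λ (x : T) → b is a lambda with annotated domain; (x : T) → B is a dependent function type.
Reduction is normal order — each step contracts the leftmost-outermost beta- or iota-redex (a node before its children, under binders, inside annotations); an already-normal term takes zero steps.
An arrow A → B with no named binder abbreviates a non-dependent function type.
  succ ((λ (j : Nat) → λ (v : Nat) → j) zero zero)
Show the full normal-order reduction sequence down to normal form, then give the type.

normal-order reduction:
  succ ((λ (j : Nat) → λ (v : Nat) → j) zero zero)
  ~> succ ((λ (j : Nat) → zero) zero)
  ~> succ zero
type:
  Nat


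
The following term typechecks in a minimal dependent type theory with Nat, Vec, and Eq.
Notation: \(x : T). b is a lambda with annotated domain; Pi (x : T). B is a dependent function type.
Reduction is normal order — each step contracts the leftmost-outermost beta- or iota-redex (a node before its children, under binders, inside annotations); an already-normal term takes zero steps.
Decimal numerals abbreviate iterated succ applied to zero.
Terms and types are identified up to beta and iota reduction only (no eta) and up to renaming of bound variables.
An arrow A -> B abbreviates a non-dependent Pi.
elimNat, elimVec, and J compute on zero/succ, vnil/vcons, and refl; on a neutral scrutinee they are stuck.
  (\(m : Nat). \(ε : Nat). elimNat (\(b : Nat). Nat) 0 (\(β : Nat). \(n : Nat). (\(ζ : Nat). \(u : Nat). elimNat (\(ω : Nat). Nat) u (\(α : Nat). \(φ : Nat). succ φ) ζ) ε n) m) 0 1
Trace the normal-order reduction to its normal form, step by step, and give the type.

reduction (normal order):
  (\(m : Nat). \(ε : Nat). elimNat (\(b : Nat). Nat) 0 (\(β : Nat). \(n : Nat). (\(ζ : Nat). \(u : Nat). elimNat (\(ω : Nat). Nat) u (\(α : Nat). \(φ : Nat). succ φ) ζ) ε n) m) 0 1
  ~> (\(m : Nat). elimNat (\(ε : Nat). Nat) 0 (\(b : Nat). \(β : Nat). (\(n : Nat). \(ζ : Nat). elimNat (\(u : Nat). Nat) ζ (\(ω : Nat). \(α : Nat). succ α) n) m β) 0) 1
  ~> elimNat (\(m : Nat). Nat) 0 (\(ε : Nat). \(b : Nat). (\(β : Nat). \(n : Nat). elimNat (\(ζ : Nat). Nat) n (\(u : Nat). \(ω : Nat). succ ω) β) 1 b) 0
  ~> 0
the term's type:
  Nat


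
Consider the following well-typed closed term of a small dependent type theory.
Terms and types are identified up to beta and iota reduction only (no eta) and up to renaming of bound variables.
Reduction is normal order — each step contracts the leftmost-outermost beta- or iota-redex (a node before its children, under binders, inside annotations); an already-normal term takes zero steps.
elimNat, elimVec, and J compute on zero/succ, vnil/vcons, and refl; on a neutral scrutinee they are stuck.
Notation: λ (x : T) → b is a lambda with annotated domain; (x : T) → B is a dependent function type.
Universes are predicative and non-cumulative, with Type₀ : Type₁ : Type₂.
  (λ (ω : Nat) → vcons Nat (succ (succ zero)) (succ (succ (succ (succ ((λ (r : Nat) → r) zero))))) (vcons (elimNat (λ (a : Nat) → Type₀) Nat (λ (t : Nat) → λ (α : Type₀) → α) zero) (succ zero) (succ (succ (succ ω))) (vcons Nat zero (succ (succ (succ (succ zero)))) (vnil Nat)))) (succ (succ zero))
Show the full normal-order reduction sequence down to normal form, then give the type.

normal-order reduction sequence:
  (λ (ω : Nat) → vcons Nat (succ (succ zero)) (succ (succ (succ (succ ((λ (r : Nat) → r) zero))))) (vcons (elimNat (λ (a : Nat) → Type₀) Nat (λ (t : Nat) → λ (α : Type₀) → α) zero) (succ zero) (succ (succ (succ ω))) (vcons Nat zero (succ (succ (succ (succ zero)))) (vnil Nat)))) (succ (succ zero))
  ~> vcons Nat (succ (succ zero)) (succ (succ (succ (succ ((λ (ω : Nat) → ω) zero))))) (vcons (elimNat (λ (r : Nat) → Type₀) Nat (λ (a : Nat) → λ (t : Type₀) → t) zero) (succ zero) (succ (succ (succ (succ (succ zero))))) (vcons Nat zero (succ (succ (succ (succ zero)))) (vnil Nat)))
  ~> vcons Nat (succ (succ zero)) (succ (succ (succ (succ zero)))) (vcons (elimNat (λ (ω : Nat) → Type₀) Nat (λ (r : Nat) → λ (a : Type₀) → a) zero) (succ zero) (succ (succ (succ (succ (succ zero))))) (vcons Nat zero (succ (succ (succ (succ zero)))) (vnil Nat)))
  ~> vcons Nat (succ (succ zero)) (succ (succ (succ (succ zero)))) (vcons Nat (succ zero) (succ (succ (succ (succ (succ zero))))) (vcons Nat zero (succ (succ (succ (succ zero)))) (vnil Nat)))
inferred type:
  Vec Nat (succ (succ (succ zero)))


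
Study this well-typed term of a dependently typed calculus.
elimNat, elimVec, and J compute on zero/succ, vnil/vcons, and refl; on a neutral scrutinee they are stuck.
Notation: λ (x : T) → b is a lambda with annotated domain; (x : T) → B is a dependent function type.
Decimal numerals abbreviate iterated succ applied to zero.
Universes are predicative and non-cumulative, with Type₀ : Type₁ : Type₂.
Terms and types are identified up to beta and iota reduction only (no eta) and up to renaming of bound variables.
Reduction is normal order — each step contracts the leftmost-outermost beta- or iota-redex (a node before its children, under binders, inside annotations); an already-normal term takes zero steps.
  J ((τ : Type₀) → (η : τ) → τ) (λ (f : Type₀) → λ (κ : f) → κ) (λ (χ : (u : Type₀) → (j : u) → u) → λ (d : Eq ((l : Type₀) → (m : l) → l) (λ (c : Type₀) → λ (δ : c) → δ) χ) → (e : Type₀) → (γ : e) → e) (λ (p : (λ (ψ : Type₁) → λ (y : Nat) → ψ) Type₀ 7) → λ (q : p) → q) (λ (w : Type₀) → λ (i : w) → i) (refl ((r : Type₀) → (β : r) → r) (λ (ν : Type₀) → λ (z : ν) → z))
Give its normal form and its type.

normal form:
  λ (τ : Type₀) → λ (η : τ) → η
the term's type:
  (τ : Type₀) → (η : τ) → τ


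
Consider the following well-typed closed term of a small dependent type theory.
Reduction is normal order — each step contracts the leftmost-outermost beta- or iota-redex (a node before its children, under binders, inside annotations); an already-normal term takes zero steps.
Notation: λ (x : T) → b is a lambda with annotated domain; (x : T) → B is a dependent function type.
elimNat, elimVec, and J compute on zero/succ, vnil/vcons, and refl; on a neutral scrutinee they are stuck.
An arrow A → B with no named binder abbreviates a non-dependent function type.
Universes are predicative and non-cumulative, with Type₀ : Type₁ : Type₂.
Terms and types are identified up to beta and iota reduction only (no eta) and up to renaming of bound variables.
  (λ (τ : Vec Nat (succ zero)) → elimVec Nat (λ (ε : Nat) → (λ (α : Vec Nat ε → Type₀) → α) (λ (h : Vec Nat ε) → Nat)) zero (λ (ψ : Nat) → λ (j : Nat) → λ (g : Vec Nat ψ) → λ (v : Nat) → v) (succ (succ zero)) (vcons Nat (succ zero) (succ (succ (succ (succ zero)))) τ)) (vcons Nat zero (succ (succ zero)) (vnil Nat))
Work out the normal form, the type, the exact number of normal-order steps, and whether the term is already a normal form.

resulting normal form:
  zero
type:
  Nat
reduction steps (normal order): 12
term was already normal: no
first redex: a beta-redex


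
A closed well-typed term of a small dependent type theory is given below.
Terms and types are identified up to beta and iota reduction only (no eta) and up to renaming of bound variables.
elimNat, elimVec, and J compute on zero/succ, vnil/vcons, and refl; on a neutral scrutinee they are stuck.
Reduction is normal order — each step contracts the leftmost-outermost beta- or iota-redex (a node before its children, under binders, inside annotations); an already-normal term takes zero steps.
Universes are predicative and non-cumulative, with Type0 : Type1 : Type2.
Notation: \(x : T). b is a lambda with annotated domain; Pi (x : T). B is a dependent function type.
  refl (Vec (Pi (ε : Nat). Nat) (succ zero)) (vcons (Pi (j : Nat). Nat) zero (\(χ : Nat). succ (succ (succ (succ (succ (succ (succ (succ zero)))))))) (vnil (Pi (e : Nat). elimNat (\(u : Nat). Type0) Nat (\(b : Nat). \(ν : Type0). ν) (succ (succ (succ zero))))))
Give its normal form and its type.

normal form:
  refl (Vec (Pi (ε : Nat). Nat) (succ zero)) (vcons (Pi (j : Nat). Nat) zero (\(χ : Nat). succ (succ (succ (succ (succ (succ (succ (succ zero)))))))) (vnil (Pi (e : Nat). Nat)))
the term's type:
  Eq (Vec (Pi (ε : Nat). Nat) (succ zero)) (vcons (Pi (j : Nat). Nat) zero (\(χ : Nat). succ (succ (succ (succ (succ (succ (succ (succ zero)))))))) (vnil (Pi (e : Nat). Nat))) (vcons (Pi (u : Nat). Nat) zero (\(b : Nat). succ (succ (succ (succ (succ (succ (succ (succ zero)))))))) (vnil (Pi (ν : Nat). Nat)))
observation: the leftmost-outermost redex is an elimNat iota-redex, and normalization takes 10 steps.


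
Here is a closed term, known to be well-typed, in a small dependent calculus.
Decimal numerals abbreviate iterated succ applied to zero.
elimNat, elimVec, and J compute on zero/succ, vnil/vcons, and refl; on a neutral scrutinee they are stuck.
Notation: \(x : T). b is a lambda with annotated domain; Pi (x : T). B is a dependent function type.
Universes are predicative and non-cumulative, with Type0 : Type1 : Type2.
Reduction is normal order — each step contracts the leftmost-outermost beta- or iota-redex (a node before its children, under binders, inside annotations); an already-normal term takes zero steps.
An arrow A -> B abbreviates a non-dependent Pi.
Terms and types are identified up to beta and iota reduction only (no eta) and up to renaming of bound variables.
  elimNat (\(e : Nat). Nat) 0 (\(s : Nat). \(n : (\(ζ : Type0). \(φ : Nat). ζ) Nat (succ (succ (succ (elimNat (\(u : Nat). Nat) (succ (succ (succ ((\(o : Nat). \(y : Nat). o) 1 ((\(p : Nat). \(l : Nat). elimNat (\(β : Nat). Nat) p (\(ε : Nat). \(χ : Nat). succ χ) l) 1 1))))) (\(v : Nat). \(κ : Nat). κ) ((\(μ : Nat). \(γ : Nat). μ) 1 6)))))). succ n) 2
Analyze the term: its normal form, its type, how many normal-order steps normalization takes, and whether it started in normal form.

reduced normal form:
  2
inferred type:
  Nat
reduction steps (normal order): 7
term was already normal: no
first redex: an elimNat iota-redex


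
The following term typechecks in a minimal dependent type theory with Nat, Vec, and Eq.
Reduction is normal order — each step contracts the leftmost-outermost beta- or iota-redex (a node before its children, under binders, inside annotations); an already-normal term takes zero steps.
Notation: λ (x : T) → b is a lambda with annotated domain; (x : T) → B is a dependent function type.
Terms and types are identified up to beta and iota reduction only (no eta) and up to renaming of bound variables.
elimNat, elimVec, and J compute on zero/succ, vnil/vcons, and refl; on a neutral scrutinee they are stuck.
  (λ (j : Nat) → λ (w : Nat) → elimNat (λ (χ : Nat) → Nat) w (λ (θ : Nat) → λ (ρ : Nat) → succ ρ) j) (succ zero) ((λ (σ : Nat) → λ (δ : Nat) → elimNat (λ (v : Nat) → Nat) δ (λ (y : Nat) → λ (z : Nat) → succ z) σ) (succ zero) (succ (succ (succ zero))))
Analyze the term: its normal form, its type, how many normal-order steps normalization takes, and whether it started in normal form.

reduced normal form:
  succ (succ (succ (succ (succ zero))))
inferred type:
  Nat
normal-order step count: 12
term was already normal: no
first contracted redex: a beta-redex


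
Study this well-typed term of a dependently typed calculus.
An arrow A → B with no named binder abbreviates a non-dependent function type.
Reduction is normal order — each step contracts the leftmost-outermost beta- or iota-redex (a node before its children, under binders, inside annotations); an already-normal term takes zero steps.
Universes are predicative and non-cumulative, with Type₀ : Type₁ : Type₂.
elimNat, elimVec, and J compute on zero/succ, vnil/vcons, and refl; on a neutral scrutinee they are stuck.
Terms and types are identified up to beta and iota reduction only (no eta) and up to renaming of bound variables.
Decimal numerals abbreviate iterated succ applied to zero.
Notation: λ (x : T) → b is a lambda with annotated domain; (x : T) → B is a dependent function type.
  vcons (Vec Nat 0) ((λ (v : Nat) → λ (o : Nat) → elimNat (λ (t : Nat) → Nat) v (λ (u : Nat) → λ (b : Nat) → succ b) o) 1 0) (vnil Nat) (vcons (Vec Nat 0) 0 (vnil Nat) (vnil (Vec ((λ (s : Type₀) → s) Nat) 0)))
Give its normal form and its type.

resulting normal form:
  vcons (Vec Nat 0) 1 (vnil Nat) (vcons (Vec Nat 0) 0 (vnil Nat) (vnil (Vec Nat 0)))
type:
  Vec (Vec Nat 0) 2


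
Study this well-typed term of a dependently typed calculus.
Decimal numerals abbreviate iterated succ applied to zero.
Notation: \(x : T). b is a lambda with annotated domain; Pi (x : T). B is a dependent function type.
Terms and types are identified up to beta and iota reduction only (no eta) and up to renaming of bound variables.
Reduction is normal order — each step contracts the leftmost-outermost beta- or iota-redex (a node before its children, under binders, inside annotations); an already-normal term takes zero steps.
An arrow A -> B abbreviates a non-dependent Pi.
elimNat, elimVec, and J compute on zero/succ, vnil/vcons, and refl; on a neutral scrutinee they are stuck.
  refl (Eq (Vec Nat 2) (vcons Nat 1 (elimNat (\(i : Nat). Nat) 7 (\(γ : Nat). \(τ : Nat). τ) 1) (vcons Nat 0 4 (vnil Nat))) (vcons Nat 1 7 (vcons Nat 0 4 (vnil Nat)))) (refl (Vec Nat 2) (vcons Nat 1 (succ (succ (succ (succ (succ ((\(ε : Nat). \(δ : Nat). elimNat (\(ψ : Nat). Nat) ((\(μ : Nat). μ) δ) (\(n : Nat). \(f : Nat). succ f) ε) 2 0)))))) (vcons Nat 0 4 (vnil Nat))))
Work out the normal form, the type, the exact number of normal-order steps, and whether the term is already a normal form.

normal form:
  refl (Eq (Vec Nat 2) (vcons Nat 1 7 (vcons Nat 0 4 (vnil Nat))) (vcons Nat 1 7 (vcons Nat 0 4 (vnil Nat)))) (refl (Vec Nat 2) (vcons Nat 1 7 (vcons Nat 0 4 (vnil Nat))))
the term's type:
  Eq (Eq (Vec Nat 2) (vcons Nat 1 7 (vcons Nat 0 4 (vnil Nat))) (vcons Nat 1 7 (vcons Nat 0 4 (vnil Nat)))) (refl (Vec Nat 2) (vcons Nat 1 7 (vcons Nat 0 4 (vnil Nat)))) (refl (Vec Nat 2) (vcons Nat 1 7 (vcons Nat 0 4 (vnil Nat))))
normal-order step count: 14
term was already normal: no
first redex: an elimNat iota-redex


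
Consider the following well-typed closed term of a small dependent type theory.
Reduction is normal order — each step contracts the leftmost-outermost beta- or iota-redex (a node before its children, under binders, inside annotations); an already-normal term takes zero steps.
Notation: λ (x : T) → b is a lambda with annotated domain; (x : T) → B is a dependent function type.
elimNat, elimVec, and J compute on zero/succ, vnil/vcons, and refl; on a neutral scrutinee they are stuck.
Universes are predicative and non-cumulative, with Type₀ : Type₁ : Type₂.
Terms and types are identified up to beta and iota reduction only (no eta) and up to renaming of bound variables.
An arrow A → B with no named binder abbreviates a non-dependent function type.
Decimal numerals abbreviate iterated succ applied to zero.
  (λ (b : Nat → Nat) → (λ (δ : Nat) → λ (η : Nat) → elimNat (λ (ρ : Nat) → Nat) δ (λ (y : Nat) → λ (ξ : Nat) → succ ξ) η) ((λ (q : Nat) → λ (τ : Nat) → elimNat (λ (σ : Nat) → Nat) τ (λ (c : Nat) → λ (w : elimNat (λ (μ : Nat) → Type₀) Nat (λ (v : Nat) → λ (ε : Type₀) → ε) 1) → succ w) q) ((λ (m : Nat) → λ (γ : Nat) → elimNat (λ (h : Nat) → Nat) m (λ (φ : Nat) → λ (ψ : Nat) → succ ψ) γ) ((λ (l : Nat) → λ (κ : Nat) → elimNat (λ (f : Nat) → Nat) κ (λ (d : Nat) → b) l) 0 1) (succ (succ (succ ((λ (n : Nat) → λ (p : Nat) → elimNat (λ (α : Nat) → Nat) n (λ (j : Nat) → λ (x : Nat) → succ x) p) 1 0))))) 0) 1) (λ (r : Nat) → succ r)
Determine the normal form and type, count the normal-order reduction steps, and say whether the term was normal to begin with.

normal form:
  6
inferred type:
  Nat
normal-order step count: 50
term was already normal: no
first redex: a beta-redex


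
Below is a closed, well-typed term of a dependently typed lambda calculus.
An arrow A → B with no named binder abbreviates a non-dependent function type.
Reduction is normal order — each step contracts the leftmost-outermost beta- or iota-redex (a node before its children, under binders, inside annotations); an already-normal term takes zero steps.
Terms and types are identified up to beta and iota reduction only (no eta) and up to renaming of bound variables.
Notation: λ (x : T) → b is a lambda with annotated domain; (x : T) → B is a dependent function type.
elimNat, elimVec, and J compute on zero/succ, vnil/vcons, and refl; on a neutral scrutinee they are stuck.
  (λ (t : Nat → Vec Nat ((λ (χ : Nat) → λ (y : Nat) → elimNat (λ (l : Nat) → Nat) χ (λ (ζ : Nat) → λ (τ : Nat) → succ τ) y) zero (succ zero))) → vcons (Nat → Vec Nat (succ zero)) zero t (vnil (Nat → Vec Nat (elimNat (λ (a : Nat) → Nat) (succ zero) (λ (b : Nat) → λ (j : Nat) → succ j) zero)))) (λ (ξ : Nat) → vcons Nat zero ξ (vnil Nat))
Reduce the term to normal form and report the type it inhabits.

normal form:
  vcons (Nat → Vec Nat (succ zero)) zero (λ (t : Nat) → vcons Nat zero t (vnil Nat)) (vnil (Nat → Vec Nat (succ zero)))
inferred type:
  Vec (Nat → Vec Nat (succ zero)) (succ zero)


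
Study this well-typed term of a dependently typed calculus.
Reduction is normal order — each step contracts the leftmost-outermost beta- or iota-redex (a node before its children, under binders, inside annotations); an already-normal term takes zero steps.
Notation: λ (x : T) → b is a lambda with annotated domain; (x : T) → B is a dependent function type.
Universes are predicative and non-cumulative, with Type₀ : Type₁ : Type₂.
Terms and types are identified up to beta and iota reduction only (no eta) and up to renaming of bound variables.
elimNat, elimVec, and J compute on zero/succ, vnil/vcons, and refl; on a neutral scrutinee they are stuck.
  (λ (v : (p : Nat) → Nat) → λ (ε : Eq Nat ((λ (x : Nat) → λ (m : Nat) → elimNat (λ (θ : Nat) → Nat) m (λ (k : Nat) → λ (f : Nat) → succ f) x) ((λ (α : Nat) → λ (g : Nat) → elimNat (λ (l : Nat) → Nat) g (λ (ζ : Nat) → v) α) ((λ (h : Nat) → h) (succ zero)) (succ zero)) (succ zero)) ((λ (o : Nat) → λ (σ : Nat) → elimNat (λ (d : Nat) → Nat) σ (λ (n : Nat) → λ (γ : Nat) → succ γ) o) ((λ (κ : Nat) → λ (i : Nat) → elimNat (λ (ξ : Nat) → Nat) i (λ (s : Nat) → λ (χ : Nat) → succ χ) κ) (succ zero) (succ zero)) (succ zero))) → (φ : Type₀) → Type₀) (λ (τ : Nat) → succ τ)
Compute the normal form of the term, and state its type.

normal form:
  λ (v : Eq Nat (succ (succ (succ zero))) (succ (succ (succ zero)))) → (p : Type₀) → Type₀
inferred type:
  (v : Eq Nat (succ (succ (succ zero))) (succ (succ (succ zero)))) → Type₁
observation: the first redex contracted is a beta-redex; the normal form is reached in 32 normal-order steps.


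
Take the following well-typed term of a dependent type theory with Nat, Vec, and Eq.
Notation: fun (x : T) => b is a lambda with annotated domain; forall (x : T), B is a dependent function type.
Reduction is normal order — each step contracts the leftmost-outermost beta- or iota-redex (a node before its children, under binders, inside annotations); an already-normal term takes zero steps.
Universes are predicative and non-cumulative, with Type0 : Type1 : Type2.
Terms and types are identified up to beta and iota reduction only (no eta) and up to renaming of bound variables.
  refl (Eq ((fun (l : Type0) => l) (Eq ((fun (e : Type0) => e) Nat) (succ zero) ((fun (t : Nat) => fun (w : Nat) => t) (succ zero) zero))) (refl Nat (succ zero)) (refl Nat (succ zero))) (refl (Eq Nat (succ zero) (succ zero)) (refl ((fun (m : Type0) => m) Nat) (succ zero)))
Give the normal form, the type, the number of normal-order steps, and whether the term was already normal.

resulting normal form:
  refl (Eq (Eq Nat (succ zero) (succ zero)) (refl Nat (succ zero)) (refl Nat (succ zero))) (refl (Eq Nat (succ zero) (succ zero)) (refl Nat (succ zero)))
inferred type:
  Eq (Eq (Eq Nat (succ zero) (succ zero)) (refl Nat (succ zero)) (refl Nat (succ zero))) (refl (Eq Nat (succ zero) (succ zero)) (refl Nat (succ zero))) (refl (Eq Nat (succ zero) (succ zero)) (refl Nat (succ zero)))
normal-order step count: 5
already normal: no
first redex: a beta-redex


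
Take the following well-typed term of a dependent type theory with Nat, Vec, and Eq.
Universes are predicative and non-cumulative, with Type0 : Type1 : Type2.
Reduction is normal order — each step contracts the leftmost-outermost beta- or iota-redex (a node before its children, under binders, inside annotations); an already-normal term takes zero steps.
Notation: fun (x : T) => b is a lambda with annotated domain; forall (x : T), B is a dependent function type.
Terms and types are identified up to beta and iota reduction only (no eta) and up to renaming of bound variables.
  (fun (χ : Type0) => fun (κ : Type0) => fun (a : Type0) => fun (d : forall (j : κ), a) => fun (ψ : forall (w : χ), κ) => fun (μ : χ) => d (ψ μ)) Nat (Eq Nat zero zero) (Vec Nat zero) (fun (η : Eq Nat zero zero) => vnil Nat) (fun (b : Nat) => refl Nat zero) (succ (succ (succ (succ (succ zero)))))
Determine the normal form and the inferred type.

reduced normal form:
  vnil Nat
inferred type:
  Vec Nat zero
observation: reduction starts at a beta-redex, and 7 normal-order steps reach the normal form.


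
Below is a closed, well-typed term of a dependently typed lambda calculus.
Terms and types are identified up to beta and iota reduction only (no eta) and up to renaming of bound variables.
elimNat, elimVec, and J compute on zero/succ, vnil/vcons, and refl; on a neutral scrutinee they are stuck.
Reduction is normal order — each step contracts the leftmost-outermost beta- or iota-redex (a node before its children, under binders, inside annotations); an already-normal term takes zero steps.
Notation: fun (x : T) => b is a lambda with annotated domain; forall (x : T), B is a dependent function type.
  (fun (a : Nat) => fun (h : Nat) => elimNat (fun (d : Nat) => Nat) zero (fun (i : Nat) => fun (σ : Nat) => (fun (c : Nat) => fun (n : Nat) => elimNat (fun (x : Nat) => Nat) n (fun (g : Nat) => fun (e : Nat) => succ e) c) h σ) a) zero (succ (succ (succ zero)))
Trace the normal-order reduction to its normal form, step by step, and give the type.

reduction (normal order):
  (fun (a : Nat) => fun (h : Nat) => elimNat (fun (d : Nat) => Nat) zero (fun (i : Nat) => fun (σ : Nat) => (fun (c : Nat) => fun (n : Nat) => elimNat (fun (x : Nat) => Nat) n (fun (g : Nat) => fun (e : Nat) => succ e) c) h σ) a) zero (succ (succ (succ zero)))
  ~> (fun (a : Nat) => elimNat (fun (h : Nat) => Nat) zero (fun (d : Nat) => fun (i : Nat) => (fun (σ : Nat) => fun (c : Nat) => elimNat (fun (n : Nat) => Nat) c (fun (x : Nat) => fun (g : Nat) => succ g) σ) a i) zero) (succ (succ (succ zero)))
  ~> elimNat (fun (a : Nat) => Nat) zero (fun (h : Nat) => fun (d : Nat) => (fun (i : Nat) => fun (σ : Nat) => elimNat (fun (c : Nat) => Nat) σ (fun (n : Nat) => fun (x : Nat) => succ x) i) (succ (succ (succ zero))) d) zero
  ~> zero
the term's type:
  Nat


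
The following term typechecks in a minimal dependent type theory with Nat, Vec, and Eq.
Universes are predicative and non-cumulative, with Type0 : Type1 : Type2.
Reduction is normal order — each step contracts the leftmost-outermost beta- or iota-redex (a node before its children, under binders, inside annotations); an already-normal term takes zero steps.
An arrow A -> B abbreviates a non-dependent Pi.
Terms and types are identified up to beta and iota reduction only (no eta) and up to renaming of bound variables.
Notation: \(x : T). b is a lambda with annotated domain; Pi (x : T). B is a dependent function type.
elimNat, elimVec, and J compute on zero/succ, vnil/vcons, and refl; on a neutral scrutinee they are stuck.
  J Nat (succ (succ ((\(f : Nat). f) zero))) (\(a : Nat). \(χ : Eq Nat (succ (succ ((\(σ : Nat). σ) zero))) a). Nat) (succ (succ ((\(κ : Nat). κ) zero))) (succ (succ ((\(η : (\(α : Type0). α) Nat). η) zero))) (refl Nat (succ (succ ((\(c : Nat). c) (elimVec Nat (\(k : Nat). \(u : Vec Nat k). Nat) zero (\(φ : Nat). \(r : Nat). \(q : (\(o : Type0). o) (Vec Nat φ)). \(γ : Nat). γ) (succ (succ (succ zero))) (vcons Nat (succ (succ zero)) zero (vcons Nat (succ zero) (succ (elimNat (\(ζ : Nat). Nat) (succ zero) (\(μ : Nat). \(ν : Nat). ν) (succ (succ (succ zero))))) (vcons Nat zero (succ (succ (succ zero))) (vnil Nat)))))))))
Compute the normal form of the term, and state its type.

normal form:
  succ (succ zero)
the term's type:
  Nat
observation: the first redex contracted is a J iota-redex; the normal form is reached in 2 normal-order steps.


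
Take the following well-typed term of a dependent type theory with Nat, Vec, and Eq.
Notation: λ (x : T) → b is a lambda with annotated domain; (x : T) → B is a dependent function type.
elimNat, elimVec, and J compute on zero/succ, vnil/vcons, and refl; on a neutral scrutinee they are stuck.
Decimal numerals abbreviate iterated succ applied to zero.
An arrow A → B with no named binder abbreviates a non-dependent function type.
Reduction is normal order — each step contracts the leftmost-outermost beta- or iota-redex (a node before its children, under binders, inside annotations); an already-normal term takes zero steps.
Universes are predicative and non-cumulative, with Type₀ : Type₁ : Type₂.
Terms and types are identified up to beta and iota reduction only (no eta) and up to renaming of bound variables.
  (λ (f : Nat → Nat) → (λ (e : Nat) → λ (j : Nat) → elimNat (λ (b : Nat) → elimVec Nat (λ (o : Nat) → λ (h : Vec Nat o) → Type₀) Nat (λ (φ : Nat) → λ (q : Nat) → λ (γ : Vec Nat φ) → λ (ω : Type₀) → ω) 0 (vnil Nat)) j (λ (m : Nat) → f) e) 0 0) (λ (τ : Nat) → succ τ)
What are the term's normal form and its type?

resulting normal form:
  0
the term's type:
  Nat


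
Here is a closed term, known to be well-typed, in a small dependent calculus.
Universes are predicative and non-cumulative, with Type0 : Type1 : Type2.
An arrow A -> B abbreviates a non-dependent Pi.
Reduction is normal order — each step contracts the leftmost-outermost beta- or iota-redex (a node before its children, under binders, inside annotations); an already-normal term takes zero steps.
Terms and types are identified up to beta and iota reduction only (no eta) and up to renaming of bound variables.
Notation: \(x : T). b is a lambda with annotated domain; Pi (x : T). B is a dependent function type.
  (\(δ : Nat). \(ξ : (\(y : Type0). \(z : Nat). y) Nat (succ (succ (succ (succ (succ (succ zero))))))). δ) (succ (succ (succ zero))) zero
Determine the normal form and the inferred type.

resulting normal form:
  succ (succ (succ zero))
inferred type:
  Nat


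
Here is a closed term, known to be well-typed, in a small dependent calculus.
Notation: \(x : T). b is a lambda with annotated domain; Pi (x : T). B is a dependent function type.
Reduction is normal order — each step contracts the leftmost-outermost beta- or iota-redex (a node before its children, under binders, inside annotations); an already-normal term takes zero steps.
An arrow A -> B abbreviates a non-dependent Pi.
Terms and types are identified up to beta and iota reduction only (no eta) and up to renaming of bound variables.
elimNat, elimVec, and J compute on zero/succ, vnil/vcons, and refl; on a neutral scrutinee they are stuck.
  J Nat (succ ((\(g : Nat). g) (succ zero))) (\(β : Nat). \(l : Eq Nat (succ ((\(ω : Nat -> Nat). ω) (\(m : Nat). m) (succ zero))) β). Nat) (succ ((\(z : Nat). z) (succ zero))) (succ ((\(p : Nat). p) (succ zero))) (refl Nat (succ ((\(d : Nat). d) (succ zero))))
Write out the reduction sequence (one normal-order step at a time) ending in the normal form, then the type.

normal-order reduction sequence:
  J Nat (succ ((\(g : Nat). g) (succ zero))) (\(β : Nat). \(l : Eq Nat (succ ((\(ω : Nat -> Nat). ω) (\(m : Nat). m) (succ zero))) β). Nat) (succ ((\(z : Nat). z) (succ zero))) (succ ((\(p : Nat). p) (succ zero))) (refl Nat (succ ((\(d : Nat). d) (succ zero))))
  ~> succ ((\(g : Nat). g) (succ zero))
  ~> succ (succ zero)
the term's type:
  Nat


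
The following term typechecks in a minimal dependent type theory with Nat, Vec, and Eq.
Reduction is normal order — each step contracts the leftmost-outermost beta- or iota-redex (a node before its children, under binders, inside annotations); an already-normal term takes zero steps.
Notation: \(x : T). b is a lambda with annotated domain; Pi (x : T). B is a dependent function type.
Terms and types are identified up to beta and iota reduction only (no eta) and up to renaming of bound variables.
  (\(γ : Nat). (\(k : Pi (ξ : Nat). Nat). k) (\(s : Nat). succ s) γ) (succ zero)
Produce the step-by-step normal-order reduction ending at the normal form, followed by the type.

normal-order reduction sequence:
  (\(γ : Nat). (\(k : Pi (ξ : Nat). Nat). k) (\(s : Nat). succ s) γ) (succ zero)
  ~> (\(γ : Pi (k : Nat). Nat). γ) (\(ξ : Nat). succ ξ) (succ zero)
  ~> (\(γ : Nat). succ γ) (succ zero)
  ~> succ (succ zero)
the term's type:
  Nat


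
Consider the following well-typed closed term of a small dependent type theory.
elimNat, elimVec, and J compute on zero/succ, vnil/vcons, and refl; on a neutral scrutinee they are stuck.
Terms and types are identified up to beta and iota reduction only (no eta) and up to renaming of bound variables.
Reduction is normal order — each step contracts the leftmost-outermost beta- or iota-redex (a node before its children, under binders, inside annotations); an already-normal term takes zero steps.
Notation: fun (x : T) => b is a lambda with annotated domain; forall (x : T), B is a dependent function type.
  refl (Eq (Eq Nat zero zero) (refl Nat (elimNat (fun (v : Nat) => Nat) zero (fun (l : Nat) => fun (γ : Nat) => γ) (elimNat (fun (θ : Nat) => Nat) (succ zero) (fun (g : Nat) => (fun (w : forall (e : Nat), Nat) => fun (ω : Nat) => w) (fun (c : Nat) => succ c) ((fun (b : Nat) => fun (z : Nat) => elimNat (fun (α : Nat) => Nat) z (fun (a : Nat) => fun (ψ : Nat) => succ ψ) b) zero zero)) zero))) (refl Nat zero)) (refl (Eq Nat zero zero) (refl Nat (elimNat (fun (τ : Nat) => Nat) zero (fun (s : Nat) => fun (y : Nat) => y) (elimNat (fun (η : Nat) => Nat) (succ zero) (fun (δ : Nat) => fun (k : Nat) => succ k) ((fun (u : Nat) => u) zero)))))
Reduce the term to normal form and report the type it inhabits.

reduced normal form:
  refl (Eq (Eq Nat zero zero) (refl Nat zero) (refl Nat zero)) (refl (Eq Nat zero zero) (refl Nat zero))
type:
  Eq (Eq (Eq Nat zero zero) (refl Nat zero) (refl Nat zero)) (refl (Eq Nat zero zero) (refl Nat zero)) (refl (Eq Nat zero zero) (refl Nat zero))
observation: contracting an elimNat iota-redex first, the term normalizes in 11 steps.
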